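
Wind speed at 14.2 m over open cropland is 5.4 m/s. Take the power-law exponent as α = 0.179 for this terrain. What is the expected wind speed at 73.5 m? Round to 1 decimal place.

Power-law profile: V₂ = V₁ · (z₂/z₁)^α
V₂ = 5.4 × (73.5/14.2)^0.179 = 5.4 × (5.1761)^0.179
    = 5.4 × 1.3422 = 7.2477 m/s

7.2 m/s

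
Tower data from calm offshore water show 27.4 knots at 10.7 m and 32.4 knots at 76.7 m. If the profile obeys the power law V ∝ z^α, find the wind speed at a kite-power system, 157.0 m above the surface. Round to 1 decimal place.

34.4 knots

First find α: α = ln(V₂/V₁)/ln(z₂/z₁) = ln(32.4/27.4)/ln(76.7/10.7) = 0.16762/1.96966 = 0.0851
Extrapolate from 76.7 m to 157.0 m: V₃ = 32.4 × (157.0/76.7)^0.0851 = 32.4 × 1.0629 = 34.4365 knots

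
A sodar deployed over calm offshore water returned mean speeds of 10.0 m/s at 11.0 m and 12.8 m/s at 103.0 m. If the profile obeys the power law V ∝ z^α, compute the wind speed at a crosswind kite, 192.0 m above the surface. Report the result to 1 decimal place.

First find α: α = ln(V₂/V₁)/ln(z₂/z₁) = ln(12.8/10.0)/ln(103.0/11.0) = 0.24686/2.23683 = 0.1104
Extrapolate from 103.0 m to 192.0 m: V₃ = 12.8 × (192.0/103.0)^0.1104 = 12.8 × 1.0711 = 13.7107 m/s

13.7 m/s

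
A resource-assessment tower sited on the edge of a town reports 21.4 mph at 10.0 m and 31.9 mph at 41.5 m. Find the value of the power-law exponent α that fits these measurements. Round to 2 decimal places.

Power law: V₂/V₁ = (z₂/z₁)^α ⇒ α = ln(V₂/V₁) / ln(z₂/z₁)
α = ln(31.9/21.4) / ln(41.5/10.0) = ln(1.4907) / ln(4.1500)
  = 0.39922 / 1.42311 = 0.28052

α ≈ 0.28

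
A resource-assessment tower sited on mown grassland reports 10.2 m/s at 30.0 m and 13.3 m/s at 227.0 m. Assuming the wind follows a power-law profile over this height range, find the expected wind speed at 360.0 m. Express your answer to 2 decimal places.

14.13 m/s

First find α: α = ln(V₂/V₁)/ln(z₂/z₁) = ln(13.3/10.2)/ln(227.0/30.0) = 0.26538/2.02375 = 0.1311
Extrapolate from 227.0 m to 360.0 m: V₃ = 13.3 × (360.0/227.0)^0.1311 = 13.3 × 1.0623 = 14.1291 m/s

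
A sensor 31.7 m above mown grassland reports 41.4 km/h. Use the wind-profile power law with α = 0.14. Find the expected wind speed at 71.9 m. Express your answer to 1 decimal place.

46.4 km/h

Power-law profile: V₂ = V₁ · (z₂/z₁)^α
V₂ = 41.4 × (71.9/31.7)^0.14 = 41.4 × (2.2681)^0.14
    = 41.4 × 1.1215 = 46.4295 km/h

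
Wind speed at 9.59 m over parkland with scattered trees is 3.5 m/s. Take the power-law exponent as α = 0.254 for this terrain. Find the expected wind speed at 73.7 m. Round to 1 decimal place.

5.9 m/s

Power-law profile: V₂ = V₁ · (z₂/z₁)^α
V₂ = 3.5 × (73.7/9.59)^0.254 = 3.5 × (7.6851)^0.254
    = 3.5 × 1.6786 = 5.8752 m/s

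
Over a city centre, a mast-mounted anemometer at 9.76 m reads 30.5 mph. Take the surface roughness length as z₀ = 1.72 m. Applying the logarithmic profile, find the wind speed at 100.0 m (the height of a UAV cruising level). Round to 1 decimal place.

71.4 mph

Log law: V(z) ∝ ln(z/z₀), so V₂/V₁ = ln(z₂/z₀) / ln(z₁/z₀).
ln(100.0/1.72) = 4.0628, ln(9.76/1.72) = 1.7360
V₂ = 30.5 × 4.0628/1.7360 = 30.5 × 2.3404 = 71.3820 mph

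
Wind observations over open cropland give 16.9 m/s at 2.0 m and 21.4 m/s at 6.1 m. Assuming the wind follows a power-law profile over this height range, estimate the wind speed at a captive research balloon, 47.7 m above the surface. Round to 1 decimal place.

First find α: α = ln(V₂/V₁)/ln(z₂/z₁) = ln(21.4/16.9)/ln(6.1/2.0) = 0.23608/1.11514 = 0.2117
Extrapolate from 6.1 m to 47.7 m: V₃ = 21.4 × (47.7/6.1)^0.2117 = 21.4 × 1.5456 = 33.0753 m/s

33.1 m/s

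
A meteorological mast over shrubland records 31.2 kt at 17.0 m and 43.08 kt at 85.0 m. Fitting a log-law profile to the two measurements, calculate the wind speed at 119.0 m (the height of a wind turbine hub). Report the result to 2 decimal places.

Log law: V ∝ ln(z/z₀). From the pair, with r = V₁/V₂ = 0.72423,
ln z₀ = (ln z₁ − r·ln z₂)/(1 − r) = (2.8332 − 0.72423×4.4427)/0.27577 = -1.3936 → z₀ = 0.2482 m
V₃ = V₁ · ln(z₃/z₀)/ln(z₁/z₀) = 31.2 × 6.1727/4.2268 = 45.5637 kt

45.56 kt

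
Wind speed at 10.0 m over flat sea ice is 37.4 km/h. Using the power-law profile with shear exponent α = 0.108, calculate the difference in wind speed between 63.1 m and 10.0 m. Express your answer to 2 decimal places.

8.23 km/h

Power law: V₂ = V₁ · (z₂/z₁)^α = 37.4 × (6.3100)^0.108 = 45.6326 km/h
ΔV = 45.6326 − 37.4 = 8.2326 km/h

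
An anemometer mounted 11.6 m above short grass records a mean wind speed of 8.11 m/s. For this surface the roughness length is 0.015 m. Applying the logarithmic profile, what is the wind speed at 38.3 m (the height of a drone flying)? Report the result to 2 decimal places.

9.57 m/s

Log law: V(z) ∝ ln(z/z₀), so V₂/V₁ = ln(z₂/z₀) / ln(z₁/z₀).
ln(38.3/0.015) = 7.8452, ln(11.6/0.015) = 6.6507
V₂ = 8.11 × 7.8452/6.6507 = 8.11 × 1.1796 = 9.5665 m/s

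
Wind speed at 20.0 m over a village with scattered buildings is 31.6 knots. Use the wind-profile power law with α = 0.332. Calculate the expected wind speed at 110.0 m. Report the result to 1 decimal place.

55.7 knots

Power-law profile: V₂ = V₁ · (z₂/z₁)^α
V₂ = 31.6 × (110.0/20.0)^0.332 = 31.6 × (5.5000)^0.332
    = 31.6 × 1.7612 = 55.6529 knots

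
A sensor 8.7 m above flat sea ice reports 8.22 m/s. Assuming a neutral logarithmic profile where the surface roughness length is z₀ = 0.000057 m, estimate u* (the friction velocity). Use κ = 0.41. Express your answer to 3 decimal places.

u* ≈ 0.282 m/s

Log law: V(z) = (u*/κ) · ln(z/z₀) ⇒ u* = κ · V / ln(z/z₀)
u* = 0.41 × 8.22 / ln(8.7/0.000057) = 0.41 × 8.22 / 11.9358
   = 3.3702 / 11.9358 = 0.2824 m/s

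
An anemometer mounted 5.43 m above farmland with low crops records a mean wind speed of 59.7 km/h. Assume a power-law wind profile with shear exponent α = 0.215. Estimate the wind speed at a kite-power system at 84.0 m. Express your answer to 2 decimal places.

107.58 km/h

Power-law profile: V₂ = V₁ · (z₂/z₁)^α
V₂ = 59.7 × (84.0/5.43)^0.215 = 59.7 × (15.4696)^0.215
    = 59.7 × 1.8019 = 107.5753 km/h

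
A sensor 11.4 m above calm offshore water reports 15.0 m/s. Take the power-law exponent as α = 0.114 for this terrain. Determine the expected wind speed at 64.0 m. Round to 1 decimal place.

18.3 m/s

Power-law profile: V₂ = V₁ · (z₂/z₁)^α
V₂ = 15.0 × (64.0/11.4)^0.114 = 15.0 × (5.6140)^0.114
    = 15.0 × 1.2174 = 18.2603 m/s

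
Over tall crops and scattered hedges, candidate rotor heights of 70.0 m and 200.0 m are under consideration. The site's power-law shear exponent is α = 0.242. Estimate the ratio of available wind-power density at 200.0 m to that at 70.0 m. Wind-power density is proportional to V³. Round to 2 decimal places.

2.14

Speed ratio: V_B/V_A = (z_B/z_A)^α = (200.0/70.0)^0.242 = (2.8571)^0.242 = 1.28925
Power-density ratio: P_B/P_A = (V_B/V_A)³ = (1.28925)³ = 2.14292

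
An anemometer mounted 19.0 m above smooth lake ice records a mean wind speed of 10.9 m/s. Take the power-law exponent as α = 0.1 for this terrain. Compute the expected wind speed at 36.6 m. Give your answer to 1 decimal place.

Power-law profile: V₂ = V₁ · (z₂/z₁)^α
V₂ = 10.9 × (36.6/19.0)^0.1 = 10.9 × (1.9263)^0.1
    = 10.9 × 1.0678 = 11.6386 m/s

11.6 m/s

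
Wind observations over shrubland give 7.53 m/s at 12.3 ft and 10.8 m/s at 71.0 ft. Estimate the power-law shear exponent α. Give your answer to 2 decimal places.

α ≈ 0.21

Power law: V₂/V₁ = (z₂/z₁)^α ⇒ α = ln(V₂/V₁) / ln(z₂/z₁)
α = ln(10.8/7.53) / ln(71.0/12.3) = ln(1.4343) / ln(5.7724)
  = 0.36065 / 1.75308 = 0.20572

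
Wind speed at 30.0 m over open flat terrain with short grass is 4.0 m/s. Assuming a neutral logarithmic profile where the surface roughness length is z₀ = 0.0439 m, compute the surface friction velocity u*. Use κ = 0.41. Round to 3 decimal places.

u* ≈ 0.251 m/s

Log law: V(z) = (u*/κ) · ln(z/z₀) ⇒ u* = κ · V / ln(z/z₀)
u* = 0.41 × 4.0 / ln(30.0/0.0439) = 0.41 × 4.0 / 6.5270
   = 1.6400 / 6.5270 = 0.2513 m/s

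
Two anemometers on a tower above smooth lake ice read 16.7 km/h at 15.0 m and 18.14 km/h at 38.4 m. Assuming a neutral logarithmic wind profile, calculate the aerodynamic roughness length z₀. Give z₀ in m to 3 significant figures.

z₀ ≈ 0.000276 m

Log law: V(z) ∝ ln(z/z₀). With r = V₁/V₂ = 16.7/18.14 = 0.92062,
r · ln(z₂/z₀) = ln(z₁/z₀) ⇒ ln z₀ = (ln z₁ − r·ln z₂)/(1 − r)
ln z₀ = (2.70805 − 0.92062×3.64806) / 0.07938 = -8.1934
z₀ = exp(-8.1934) = 0.0002765 m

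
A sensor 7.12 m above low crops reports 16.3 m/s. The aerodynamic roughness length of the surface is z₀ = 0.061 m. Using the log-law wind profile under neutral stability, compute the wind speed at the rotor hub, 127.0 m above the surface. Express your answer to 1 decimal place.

26.2 m/s

Log law: V(z) ∝ ln(z/z₀), so V₂/V₁ = ln(z₂/z₀) / ln(z₁/z₀).
ln(127.0/0.061) = 7.6411, ln(7.12/0.061) = 4.7598
V₂ = 16.3 × 7.6411/4.7598 = 16.3 × 1.6053 = 26.1670 m/s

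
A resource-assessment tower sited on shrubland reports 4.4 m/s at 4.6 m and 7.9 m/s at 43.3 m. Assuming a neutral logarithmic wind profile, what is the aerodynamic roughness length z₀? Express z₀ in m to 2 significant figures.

Log law: V(z) ∝ ln(z/z₀). With r = V₁/V₂ = 4.4/7.9 = 0.55696,
r · ln(z₂/z₀) = ln(z₁/z₀) ⇒ ln z₀ = (ln z₁ − r·ln z₂)/(1 − r)
ln z₀ = (1.52606 − 0.55696×3.76815) / 0.44304 = -1.2926
z₀ = exp(-1.2926) = 0.2746 m

z₀ ≈ 0.27 m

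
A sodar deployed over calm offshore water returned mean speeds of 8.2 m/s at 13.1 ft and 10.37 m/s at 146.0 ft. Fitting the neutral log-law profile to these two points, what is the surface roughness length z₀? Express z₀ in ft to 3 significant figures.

z₀ ≈ 0.00145 ft

Log law: V(z) ∝ ln(z/z₀). With r = V₁/V₂ = 8.2/10.37 = 0.79074,
r · ln(z₂/z₀) = ln(z₁/z₀) ⇒ ln z₀ = (ln z₁ − r·ln z₂)/(1 − r)
ln z₀ = (2.57261 − 0.79074×4.98361) / 0.20926 = -6.5381
z₀ = exp(-6.5381) = 0.001447 ft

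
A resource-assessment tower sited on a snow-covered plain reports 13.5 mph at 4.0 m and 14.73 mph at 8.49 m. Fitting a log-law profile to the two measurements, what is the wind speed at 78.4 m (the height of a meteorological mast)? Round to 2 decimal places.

Log law: V ∝ ln(z/z₀). From the pair, with r = V₁/V₂ = 0.91650,
ln z₀ = (ln z₁ − r·ln z₂)/(1 − r) = (1.3863 − 0.91650×2.1389)/0.08350 = -6.8739 → z₀ = 0.001034 m
V₃ = V₁ · ln(z₃/z₀)/ln(z₁/z₀) = 13.5 × 11.2357/8.2602 = 18.3630 mph

18.36 mph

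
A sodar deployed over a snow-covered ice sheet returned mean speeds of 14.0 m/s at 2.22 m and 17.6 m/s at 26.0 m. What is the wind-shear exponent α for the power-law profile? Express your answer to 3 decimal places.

Power law: V₂/V₁ = (z₂/z₁)^α ⇒ α = ln(V₂/V₁) / ln(z₂/z₁)
α = ln(17.6/14.0) / ln(26.0/2.22) = ln(1.2571) / ln(11.7117)
  = 0.22884 / 2.46059 = 0.09300

α ≈ 0.093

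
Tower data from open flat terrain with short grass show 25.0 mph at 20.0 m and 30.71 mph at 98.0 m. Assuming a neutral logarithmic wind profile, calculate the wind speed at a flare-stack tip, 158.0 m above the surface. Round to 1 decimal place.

Log law: V ∝ ln(z/z₀). From the pair, with r = V₁/V₂ = 0.81407,
ln z₀ = (ln z₁ − r·ln z₂)/(1 − r) = (2.9957 − 0.81407×4.5850)/0.18593 = -3.9624 → z₀ = 0.01902 m
V₃ = V₁ · ln(z₃/z₀)/ln(z₁/z₀) = 25.0 × 9.0250/6.9581 = 32.4261 mph

32.4 mph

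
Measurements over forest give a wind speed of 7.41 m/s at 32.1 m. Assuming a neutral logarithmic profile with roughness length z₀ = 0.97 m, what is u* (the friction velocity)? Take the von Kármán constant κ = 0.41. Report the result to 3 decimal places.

u* ≈ 0.868 m/s

Log law: V(z) = (u*/κ) · ln(z/z₀) ⇒ u* = κ · V / ln(z/z₀)
u* = 0.41 × 7.41 / ln(32.1/0.97) = 0.41 × 7.41 / 3.4993
   = 3.0381 / 3.4993 = 0.8682 m/s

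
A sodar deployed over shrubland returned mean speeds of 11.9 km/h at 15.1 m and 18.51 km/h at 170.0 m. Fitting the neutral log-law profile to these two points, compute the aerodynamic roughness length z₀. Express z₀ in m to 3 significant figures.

z₀ ≈ 0.193 m

Log law: V(z) ∝ ln(z/z₀). With r = V₁/V₂ = 11.9/18.51 = 0.64290,
r · ln(z₂/z₀) = ln(z₁/z₀) ⇒ ln z₀ = (ln z₁ − r·ln z₂)/(1 − r)
ln z₀ = (2.71469 − 0.64290×5.13580) / 0.35710 = -1.6440
z₀ = exp(-1.6440) = 0.1932 m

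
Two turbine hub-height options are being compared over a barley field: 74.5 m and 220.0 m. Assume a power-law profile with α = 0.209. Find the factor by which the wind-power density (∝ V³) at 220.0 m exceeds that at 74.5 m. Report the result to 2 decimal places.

Speed ratio: V_B/V_A = (z_B/z_A)^α = (220.0/74.5)^0.209 = (2.9530)^0.209 = 1.25397
Power-density ratio: P_B/P_A = (V_B/V_A)³ = (1.25397)³ = 1.97177

1.97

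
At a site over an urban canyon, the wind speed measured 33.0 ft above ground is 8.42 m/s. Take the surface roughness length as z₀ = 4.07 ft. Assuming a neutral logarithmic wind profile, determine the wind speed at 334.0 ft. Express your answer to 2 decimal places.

17.73 m/s

Log law: V(z) ∝ ln(z/z₀), so V₂/V₁ = ln(z₂/z₀) / ln(z₁/z₀).
ln(334.0/4.07) = 4.4075, ln(33.0/4.07) = 2.0929
V₂ = 8.42 × 4.4075/2.0929 = 8.42 × 2.1060 = 17.7322 m/s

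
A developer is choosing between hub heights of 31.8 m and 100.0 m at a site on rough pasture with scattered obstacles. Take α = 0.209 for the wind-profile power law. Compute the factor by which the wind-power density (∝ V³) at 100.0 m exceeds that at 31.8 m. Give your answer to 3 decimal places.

2.051

Speed ratio: V_B/V_A = (z_B/z_A)^α = (100.0/31.8)^0.209 = (3.1447)^0.209 = 1.27055
Power-density ratio: P_B/P_A = (V_B/V_A)³ = (1.27055)³ = 2.05106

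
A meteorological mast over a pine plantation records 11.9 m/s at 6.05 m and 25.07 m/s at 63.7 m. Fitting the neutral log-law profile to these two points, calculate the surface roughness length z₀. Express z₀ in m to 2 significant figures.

z₀ ≈ 0.72 m

Log law: V(z) ∝ ln(z/z₀). With r = V₁/V₂ = 11.9/25.07 = 0.47467,
r · ln(z₂/z₀) = ln(z₁/z₀) ⇒ ln z₀ = (ln z₁ − r·ln z₂)/(1 − r)
ln z₀ = (1.80006 − 0.47467×4.15418) / 0.52533 = -0.3271
z₀ = exp(-0.3271) = 0.7210 m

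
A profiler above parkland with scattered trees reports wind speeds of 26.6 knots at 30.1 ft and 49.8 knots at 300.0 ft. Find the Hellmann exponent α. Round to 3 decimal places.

Power law: V₂/V₁ = (z₂/z₁)^α ⇒ α = ln(V₂/V₁) / ln(z₂/z₁)
α = ln(49.8/26.6) / ln(300.0/30.1) = ln(1.8722) / ln(9.9668)
  = 0.62710 / 2.29926 = 0.27274

α ≈ 0.273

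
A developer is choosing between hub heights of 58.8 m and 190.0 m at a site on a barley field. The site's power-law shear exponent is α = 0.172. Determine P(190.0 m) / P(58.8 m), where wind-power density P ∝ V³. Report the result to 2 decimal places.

1.83

Speed ratio: V_B/V_A = (z_B/z_A)^α = (190.0/58.8)^0.172 = (3.2313)^0.172 = 1.22352
Power-density ratio: P_B/P_A = (V_B/V_A)³ = (1.22352)³ = 1.83163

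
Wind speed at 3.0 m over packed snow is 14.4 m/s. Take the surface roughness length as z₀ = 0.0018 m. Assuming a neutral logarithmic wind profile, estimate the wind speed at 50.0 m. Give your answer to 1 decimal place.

Log law: V(z) ∝ ln(z/z₀), so V₂/V₁ = ln(z₂/z₀) / ln(z₁/z₀).
ln(50.0/0.0018) = 10.2320, ln(3.0/0.0018) = 7.4186
V₂ = 14.4 × 10.2320/7.4186 = 14.4 × 1.3792 = 19.8610 m/s

19.9 m/s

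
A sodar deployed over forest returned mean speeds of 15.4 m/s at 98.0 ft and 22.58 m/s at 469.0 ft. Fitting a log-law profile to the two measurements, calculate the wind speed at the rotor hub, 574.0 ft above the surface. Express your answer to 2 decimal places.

Log law: V ∝ ln(z/z₀). From the pair, with r = V₁/V₂ = 0.68202,
ln z₀ = (ln z₁ − r·ln z₂)/(1 − r) = (4.5850 − 0.68202×6.1506)/0.31798 = 1.2269 → z₀ = 3.411 ft
V₃ = V₁ · ln(z₃/z₀)/ln(z₁/z₀) = 15.4 × 5.1257/3.3580 = 23.5065 m/s

23.51 m/s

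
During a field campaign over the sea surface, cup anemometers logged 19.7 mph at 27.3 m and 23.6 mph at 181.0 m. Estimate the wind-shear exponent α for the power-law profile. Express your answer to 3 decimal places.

Power law: V₂/V₁ = (z₂/z₁)^α ⇒ α = ln(V₂/V₁) / ln(z₂/z₁)
α = ln(23.6/19.7) / ln(181.0/27.3) = ln(1.1980) / ln(6.6300)
  = 0.18063 / 1.89161 = 0.09549

α ≈ 0.095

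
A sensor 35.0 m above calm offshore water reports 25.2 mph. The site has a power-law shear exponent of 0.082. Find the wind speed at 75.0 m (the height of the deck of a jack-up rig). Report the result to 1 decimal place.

Power-law profile: V₂ = V₁ · (z₂/z₁)^α
V₂ = 25.2 × (75.0/35.0)^0.082 = 25.2 × (2.1429)^0.082
    = 25.2 × 1.0645 = 26.8251 mph

26.8 mph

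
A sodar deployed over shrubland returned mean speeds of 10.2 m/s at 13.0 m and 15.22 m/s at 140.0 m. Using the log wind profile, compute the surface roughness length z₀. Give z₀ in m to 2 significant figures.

Log law: V(z) ∝ ln(z/z₀). With r = V₁/V₂ = 10.2/15.22 = 0.67017,
r · ln(z₂/z₀) = ln(z₁/z₀) ⇒ ln z₀ = (ln z₁ − r·ln z₂)/(1 − r)
ln z₀ = (2.56495 − 0.67017×4.94164) / 0.32983 = -2.2642
z₀ = exp(-2.2642) = 0.1039 m

z₀ ≈ 0.10 m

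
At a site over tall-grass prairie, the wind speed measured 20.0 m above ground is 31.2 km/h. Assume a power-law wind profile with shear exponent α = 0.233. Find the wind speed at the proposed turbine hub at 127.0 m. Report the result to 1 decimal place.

Power-law profile: V₂ = V₁ · (z₂/z₁)^α
V₂ = 31.2 × (127.0/20.0)^0.233 = 31.2 × (6.3500)^0.233
    = 31.2 × 1.5383 = 47.9955 km/h

48.0 km/h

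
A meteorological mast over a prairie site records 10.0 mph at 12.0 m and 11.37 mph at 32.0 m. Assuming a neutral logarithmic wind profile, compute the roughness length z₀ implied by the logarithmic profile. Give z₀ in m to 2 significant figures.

z₀ ≈ 0.0093 m

Log law: V(z) ∝ ln(z/z₀). With r = V₁/V₂ = 10.0/11.37 = 0.87951,
r · ln(z₂/z₀) = ln(z₁/z₀) ⇒ ln z₀ = (ln z₁ − r·ln z₂)/(1 − r)
ln z₀ = (2.48491 − 0.87951×3.46574) / 0.12049 = -4.6744
z₀ = exp(-4.6744) = 0.009331 m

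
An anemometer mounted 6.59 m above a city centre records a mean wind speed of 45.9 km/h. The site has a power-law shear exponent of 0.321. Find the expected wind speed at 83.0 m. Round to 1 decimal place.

Power-law profile: V₂ = V₁ · (z₂/z₁)^α
V₂ = 45.9 × (83.0/6.59)^0.321 = 45.9 × (12.5948)^0.321
    = 45.9 × 2.2551 = 103.5081 km/h

103.5 km/h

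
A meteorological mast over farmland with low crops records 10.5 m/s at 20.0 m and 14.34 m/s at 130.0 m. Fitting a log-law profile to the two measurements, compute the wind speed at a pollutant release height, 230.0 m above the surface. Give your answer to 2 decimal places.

Log law: V ∝ ln(z/z₀). From the pair, with r = V₁/V₂ = 0.73222,
ln z₀ = (ln z₁ − r·ln z₂)/(1 − r) = (2.9957 − 0.73222×4.8675)/0.26778 = -2.1225 → z₀ = 0.1197 m
V₃ = V₁ · ln(z₃/z₀)/ln(z₁/z₀) = 10.5 × 7.5606/5.1182 = 15.5105 m/s

15.51 m/s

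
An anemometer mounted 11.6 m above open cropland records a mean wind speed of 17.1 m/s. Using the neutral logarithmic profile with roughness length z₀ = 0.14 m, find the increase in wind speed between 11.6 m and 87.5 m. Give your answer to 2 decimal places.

Log law: V₂ = V₁ · ln(z₂/z₀)/ln(z₁/z₀) = 17.1 × 6.4378/4.4171 = 24.9225 m/s
ΔV = 24.9225 − 17.1 = 7.8225 m/s

7.82 m/s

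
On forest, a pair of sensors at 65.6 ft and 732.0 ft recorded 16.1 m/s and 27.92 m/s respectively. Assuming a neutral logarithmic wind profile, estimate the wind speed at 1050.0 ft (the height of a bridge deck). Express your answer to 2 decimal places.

Log law: V ∝ ln(z/z₀). From the pair, with r = V₁/V₂ = 0.57665,
ln z₀ = (ln z₁ − r·ln z₂)/(1 − r) = (4.1836 − 0.57665×6.5958)/0.42335 = 0.8979 → z₀ = 2.454 ft
V₃ = V₁ · ln(z₃/z₀)/ln(z₁/z₀) = 16.1 × 6.0586/3.2857 = 29.6878 m/s

29.69 m/s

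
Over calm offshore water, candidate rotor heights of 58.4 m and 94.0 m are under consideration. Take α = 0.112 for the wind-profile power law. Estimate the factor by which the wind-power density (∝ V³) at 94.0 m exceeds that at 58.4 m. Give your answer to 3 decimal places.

1.173

Speed ratio: V_B/V_A = (z_B/z_A)^α = (94.0/58.4)^0.112 = (1.6096)^0.112 = 1.05476
Power-density ratio: P_B/P_A = (V_B/V_A)³ = (1.05476)³ = 1.17343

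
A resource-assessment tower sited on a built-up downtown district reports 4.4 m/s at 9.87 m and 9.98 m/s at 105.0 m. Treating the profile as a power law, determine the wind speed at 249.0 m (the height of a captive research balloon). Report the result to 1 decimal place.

13.5 m/s

First find α: α = ln(V₂/V₁)/ln(z₂/z₁) = ln(9.98/4.4)/ln(105.0/9.87) = 0.81898/2.36446 = 0.3464
Extrapolate from 105.0 m to 249.0 m: V₃ = 9.98 × (249.0/105.0)^0.3464 = 9.98 × 1.3486 = 13.4593 m/s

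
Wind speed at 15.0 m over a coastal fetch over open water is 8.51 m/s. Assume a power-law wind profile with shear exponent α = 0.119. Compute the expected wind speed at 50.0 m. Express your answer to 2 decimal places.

9.82 m/s

Power-law profile: V₂ = V₁ · (z₂/z₁)^α
V₂ = 8.51 × (50.0/15.0)^0.119 = 8.51 × (3.3333)^0.119
    = 8.51 × 1.1540 = 9.8209 m/s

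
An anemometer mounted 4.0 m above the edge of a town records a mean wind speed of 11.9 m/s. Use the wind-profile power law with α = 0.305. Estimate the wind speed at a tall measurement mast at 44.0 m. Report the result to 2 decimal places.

Power-law profile: V₂ = V₁ · (z₂/z₁)^α
V₂ = 11.9 × (44.0/4.0)^0.305 = 11.9 × (11.0000)^0.305
    = 11.9 × 2.0779 = 24.7270 m/s

24.73 m/s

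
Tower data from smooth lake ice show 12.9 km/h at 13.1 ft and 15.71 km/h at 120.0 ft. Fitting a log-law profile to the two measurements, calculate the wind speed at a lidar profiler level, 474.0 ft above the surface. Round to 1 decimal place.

17.5 km/h

Log law: V ∝ ln(z/z₀). From the pair, with r = V₁/V₂ = 0.82113,
ln z₀ = (ln z₁ − r·ln z₂)/(1 − r) = (2.5726 − 0.82113×4.7875)/0.17887 = -7.5953 → z₀ = 0.0005028 ft
V₃ = V₁ · ln(z₃/z₀)/ln(z₁/z₀) = 12.9 × 13.7565/10.1680 = 17.4528 km/h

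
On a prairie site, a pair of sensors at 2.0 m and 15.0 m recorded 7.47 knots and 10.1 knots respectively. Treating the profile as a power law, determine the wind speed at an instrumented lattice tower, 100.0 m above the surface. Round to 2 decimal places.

13.42 knots

First find α: α = ln(V₂/V₁)/ln(z₂/z₁) = ln(10.1/7.47)/ln(15.0/2.0) = 0.30164/2.01490 = 0.1497
Extrapolate from 15.0 m to 100.0 m: V₃ = 10.1 × (100.0/15.0)^0.1497 = 10.1 × 1.3284 = 13.4173 knots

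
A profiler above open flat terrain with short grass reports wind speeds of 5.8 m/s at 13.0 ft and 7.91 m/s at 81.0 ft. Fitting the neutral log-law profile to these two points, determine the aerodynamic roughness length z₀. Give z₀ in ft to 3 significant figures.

Log law: V(z) ∝ ln(z/z₀). With r = V₁/V₂ = 5.8/7.91 = 0.73325,
r · ln(z₂/z₀) = ln(z₁/z₀) ⇒ ln z₀ = (ln z₁ − r·ln z₂)/(1 − r)
ln z₀ = (2.56495 − 0.73325×4.39445) / 0.26675 = -2.4640
z₀ = exp(-2.4640) = 0.08509 ft

z₀ ≈ 0.0851 ft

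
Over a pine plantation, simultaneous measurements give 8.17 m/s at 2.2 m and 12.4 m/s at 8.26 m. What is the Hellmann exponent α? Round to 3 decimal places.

Power law: V₂/V₁ = (z₂/z₁)^α ⇒ α = ln(V₂/V₁) / ln(z₂/z₁)
α = ln(12.4/8.17) / ln(8.26/2.2) = ln(1.5177) / ln(3.7545)
  = 0.41723 / 1.32297 = 0.31537

α ≈ 0.315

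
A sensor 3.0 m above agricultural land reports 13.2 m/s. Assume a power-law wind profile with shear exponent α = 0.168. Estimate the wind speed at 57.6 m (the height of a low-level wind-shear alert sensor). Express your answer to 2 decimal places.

21.69 m/s

Power-law profile: V₂ = V₁ · (z₂/z₁)^α
V₂ = 13.2 × (57.6/3.0)^0.168 = 13.2 × (19.2000)^0.168
    = 13.2 × 1.6428 = 21.6855 m/s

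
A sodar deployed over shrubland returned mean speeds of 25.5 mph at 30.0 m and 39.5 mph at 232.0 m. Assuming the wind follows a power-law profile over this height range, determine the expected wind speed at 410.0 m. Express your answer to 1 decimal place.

44.6 mph

First find α: α = ln(V₂/V₁)/ln(z₂/z₁) = ln(39.5/25.5)/ln(232.0/30.0) = 0.43762/2.04554 = 0.2139
Extrapolate from 232.0 m to 410.0 m: V₃ = 39.5 × (410.0/232.0)^0.2139 = 39.5 × 1.1296 = 44.6173 mph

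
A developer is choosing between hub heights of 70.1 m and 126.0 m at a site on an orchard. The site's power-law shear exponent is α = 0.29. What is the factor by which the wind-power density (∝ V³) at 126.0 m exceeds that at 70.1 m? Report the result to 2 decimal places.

1.67

Speed ratio: V_B/V_A = (z_B/z_A)^α = (126.0/70.1)^0.29 = (1.7974)^0.29 = 1.18536
Power-density ratio: P_B/P_A = (V_B/V_A)³ = (1.18536)³ = 1.66551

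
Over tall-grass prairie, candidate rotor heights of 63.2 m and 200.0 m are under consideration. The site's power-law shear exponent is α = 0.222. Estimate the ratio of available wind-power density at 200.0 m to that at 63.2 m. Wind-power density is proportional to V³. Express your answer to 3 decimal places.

Speed ratio: V_B/V_A = (z_B/z_A)^α = (200.0/63.2)^0.222 = (3.1646)^0.222 = 1.29143
Power-density ratio: P_B/P_A = (V_B/V_A)³ = (1.29143)³ = 2.15382

2.154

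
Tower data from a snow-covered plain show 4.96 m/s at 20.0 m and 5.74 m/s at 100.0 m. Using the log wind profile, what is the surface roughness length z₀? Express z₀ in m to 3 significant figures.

Log law: V(z) ∝ ln(z/z₀). With r = V₁/V₂ = 4.96/5.74 = 0.86411,
r · ln(z₂/z₀) = ln(z₁/z₀) ⇒ ln z₀ = (ln z₁ − r·ln z₂)/(1 − r)
ln z₀ = (2.99573 − 0.86411×4.60517) / 0.13589 = -7.2386
z₀ = exp(-7.2386) = 0.0007183 m

z₀ ≈ 0.000718 m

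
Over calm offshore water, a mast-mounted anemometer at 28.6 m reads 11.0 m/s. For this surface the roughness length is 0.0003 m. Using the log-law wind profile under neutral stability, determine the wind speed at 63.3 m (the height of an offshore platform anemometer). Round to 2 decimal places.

Log law: V(z) ∝ ln(z/z₀), so V₂/V₁ = ln(z₂/z₀) / ln(z₁/z₀).
ln(63.3/0.0003) = 12.2596, ln(28.6/0.0003) = 11.4651
V₂ = 11.0 × 12.2596/11.4651 = 11.0 × 1.0693 = 11.7622 m/s

11.76 m/s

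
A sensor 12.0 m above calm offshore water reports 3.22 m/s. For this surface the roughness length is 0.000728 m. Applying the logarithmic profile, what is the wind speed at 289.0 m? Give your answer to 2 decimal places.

Log law: V(z) ∝ ln(z/z₀), so V₂/V₁ = ln(z₂/z₀) / ln(z₁/z₀).
ln(289.0/0.000728) = 12.8916, ln(12.0/0.000728) = 9.7101
V₂ = 3.22 × 12.8916/9.7101 = 3.22 × 1.3277 = 4.2750 m/s

4.28 m/s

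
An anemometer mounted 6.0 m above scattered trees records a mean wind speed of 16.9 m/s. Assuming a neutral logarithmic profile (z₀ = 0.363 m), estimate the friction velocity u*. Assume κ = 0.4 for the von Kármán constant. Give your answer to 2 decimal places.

u* ≈ 2.41 m/s

Log law: V(z) = (u*/κ) · ln(z/z₀) ⇒ u* = κ · V / ln(z/z₀)
u* = 0.4 × 16.9 / ln(6.0/0.363) = 0.4 × 16.9 / 2.8051
   = 6.7600 / 2.8051 = 2.4099 m/s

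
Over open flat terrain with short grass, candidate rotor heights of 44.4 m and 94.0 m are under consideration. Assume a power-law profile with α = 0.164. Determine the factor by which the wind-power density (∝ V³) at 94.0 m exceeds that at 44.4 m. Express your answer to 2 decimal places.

Speed ratio: V_B/V_A = (z_B/z_A)^α = (94.0/44.4)^0.164 = (2.1171)^0.164 = 1.13089
Power-density ratio: P_B/P_A = (V_B/V_A)³ = (1.13089)³ = 1.44633

1.45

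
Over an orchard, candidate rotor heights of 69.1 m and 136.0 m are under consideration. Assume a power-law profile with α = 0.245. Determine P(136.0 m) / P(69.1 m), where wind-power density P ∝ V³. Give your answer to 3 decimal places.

1.645

Speed ratio: V_B/V_A = (z_B/z_A)^α = (136.0/69.1)^0.245 = (1.9682)^0.245 = 1.18044
Power-density ratio: P_B/P_A = (V_B/V_A)³ = (1.18044)³ = 1.64488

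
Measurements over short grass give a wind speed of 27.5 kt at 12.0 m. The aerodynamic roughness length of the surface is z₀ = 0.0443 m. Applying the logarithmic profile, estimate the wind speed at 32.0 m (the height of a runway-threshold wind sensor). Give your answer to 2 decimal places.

32.32 kt

Log law: V(z) ∝ ln(z/z₀), so V₂/V₁ = ln(z₂/z₀) / ln(z₁/z₀).
ln(32.0/0.0443) = 6.5825, ln(12.0/0.0443) = 5.6017
V₂ = 27.5 × 6.5825/5.6017 = 27.5 × 1.1751 = 32.3151 kt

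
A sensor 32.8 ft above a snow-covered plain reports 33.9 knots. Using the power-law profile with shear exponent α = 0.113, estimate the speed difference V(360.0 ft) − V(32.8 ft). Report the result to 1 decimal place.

Power law: V₂ = V₁ · (z₂/z₁)^α = 33.9 × (10.9756)^0.113 = 44.4394 knots
ΔV = 44.4394 − 33.9 = 10.5394 knots

10.5 knots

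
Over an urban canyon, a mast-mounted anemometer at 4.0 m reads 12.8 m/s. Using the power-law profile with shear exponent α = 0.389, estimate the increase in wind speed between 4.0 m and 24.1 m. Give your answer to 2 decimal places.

Power law: V₂ = V₁ · (z₂/z₁)^α = 12.8 × (6.0250)^0.389 = 25.7403 m/s
ΔV = 25.7403 − 12.8 = 12.9403 m/s

12.94 m/s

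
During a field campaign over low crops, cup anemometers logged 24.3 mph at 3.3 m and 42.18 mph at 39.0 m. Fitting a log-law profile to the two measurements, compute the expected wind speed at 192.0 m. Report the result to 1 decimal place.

53.7 mph

Log law: V ∝ ln(z/z₀). From the pair, with r = V₁/V₂ = 0.57610,
ln z₀ = (ln z₁ − r·ln z₂)/(1 − r) = (1.1939 − 0.57610×3.6636)/0.42390 = -2.1625 → z₀ = 0.1150 m
V₃ = V₁ · ln(z₃/z₀)/ln(z₁/z₀) = 24.3 × 7.4200/3.3564 = 53.7200 mph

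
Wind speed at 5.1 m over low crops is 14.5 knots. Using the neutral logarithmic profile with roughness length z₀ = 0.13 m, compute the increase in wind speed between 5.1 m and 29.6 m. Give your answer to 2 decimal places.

Log law: V₂ = V₁ · ln(z₂/z₀)/ln(z₁/z₀) = 14.5 × 5.4280/3.6695 = 21.4489 knots
ΔV = 21.4489 − 14.5 = 6.9489 knots

6.95 knots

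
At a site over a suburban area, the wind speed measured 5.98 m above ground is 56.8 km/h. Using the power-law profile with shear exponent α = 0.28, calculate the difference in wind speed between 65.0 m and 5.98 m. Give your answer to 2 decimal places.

53.99 km/h

Power law: V₂ = V₁ · (z₂/z₁)^α = 56.8 × (10.8696)^0.28 = 110.7867 km/h
ΔV = 110.7867 − 56.8 = 53.9867 km/h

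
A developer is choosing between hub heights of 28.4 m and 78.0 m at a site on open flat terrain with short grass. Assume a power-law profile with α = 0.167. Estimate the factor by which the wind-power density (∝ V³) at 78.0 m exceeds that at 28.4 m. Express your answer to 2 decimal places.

1.66

Speed ratio: V_B/V_A = (z_B/z_A)^α = (78.0/28.4)^0.167 = (2.7465)^0.167 = 1.18379
Power-density ratio: P_B/P_A = (V_B/V_A)³ = (1.18379)³ = 1.65893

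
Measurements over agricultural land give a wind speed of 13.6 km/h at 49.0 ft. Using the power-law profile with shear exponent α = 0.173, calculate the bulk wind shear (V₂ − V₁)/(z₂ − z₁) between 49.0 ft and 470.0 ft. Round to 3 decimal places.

0.015 km/h/ft

Power law: V₂ = V₁ · (z₂/z₁)^α = 13.6 × (9.5918)^0.173 = 20.1098 km/h
ΔV/Δz = (20.1098 − 13.6)/(470.0 − 49.0) = 6.5098/421.0000 = 0.01546 km/h/ft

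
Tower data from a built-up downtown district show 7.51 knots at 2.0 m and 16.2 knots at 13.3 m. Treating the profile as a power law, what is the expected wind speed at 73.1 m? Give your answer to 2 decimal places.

First find α: α = ln(V₂/V₁)/ln(z₂/z₁) = ln(16.2/7.51)/ln(13.3/2.0) = 0.76878/1.89462 = 0.4058
Extrapolate from 13.3 m to 73.1 m: V₃ = 16.2 × (73.1/13.3)^0.4058 = 16.2 × 1.9966 = 32.3452 knots

32.35 knots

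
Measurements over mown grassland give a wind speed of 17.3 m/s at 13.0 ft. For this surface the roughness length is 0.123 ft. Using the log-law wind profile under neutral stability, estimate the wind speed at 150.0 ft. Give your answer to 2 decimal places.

Log law: V(z) ∝ ln(z/z₀), so V₂/V₁ = ln(z₂/z₀) / ln(z₁/z₀).
ln(150.0/0.123) = 7.1062, ln(13.0/0.123) = 4.6605
V₂ = 17.3 × 7.1062/4.6605 = 17.3 × 1.5248 = 26.3785 m/s

26.38 m/s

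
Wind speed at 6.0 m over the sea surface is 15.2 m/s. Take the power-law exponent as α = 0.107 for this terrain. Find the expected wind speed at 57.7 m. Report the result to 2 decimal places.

Power-law profile: V₂ = V₁ · (z₂/z₁)^α
V₂ = 15.2 × (57.7/6.0)^0.107 = 15.2 × (9.6167)^0.107
    = 15.2 × 1.2740 = 19.3654 m/s

19.37 m/s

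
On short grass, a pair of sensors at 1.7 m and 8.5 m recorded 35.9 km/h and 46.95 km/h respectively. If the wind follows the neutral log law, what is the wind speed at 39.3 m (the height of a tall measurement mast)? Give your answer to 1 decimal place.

Log law: V ∝ ln(z/z₀). From the pair, with r = V₁/V₂ = 0.76464,
ln z₀ = (ln z₁ − r·ln z₂)/(1 − r) = (0.5306 − 0.76464×2.1401)/0.23536 = -4.6982 → z₀ = 0.009111 m
V₃ = V₁ · ln(z₃/z₀)/ln(z₁/z₀) = 35.9 × 8.3694/5.2289 = 57.4626 km/h

57.5 km/h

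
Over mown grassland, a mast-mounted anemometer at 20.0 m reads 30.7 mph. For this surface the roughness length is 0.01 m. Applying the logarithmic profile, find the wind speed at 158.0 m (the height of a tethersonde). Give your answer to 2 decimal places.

Log law: V(z) ∝ ln(z/z₀), so V₂/V₁ = ln(z₂/z₀) / ln(z₁/z₀).
ln(158.0/0.01) = 9.6678, ln(20.0/0.01) = 7.6009
V₂ = 30.7 × 9.6678/7.6009 = 30.7 × 1.2719 = 39.0480 mph

39.05 mph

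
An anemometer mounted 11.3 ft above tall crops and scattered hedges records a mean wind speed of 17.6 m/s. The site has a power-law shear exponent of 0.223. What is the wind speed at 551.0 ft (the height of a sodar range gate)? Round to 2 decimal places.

41.87 m/s

Power-law profile: V₂ = V₁ · (z₂/z₁)^α
V₂ = 17.6 × (551.0/11.3)^0.223 = 17.6 × (48.7611)^0.223
    = 17.6 × 2.3793 = 41.8748 m/s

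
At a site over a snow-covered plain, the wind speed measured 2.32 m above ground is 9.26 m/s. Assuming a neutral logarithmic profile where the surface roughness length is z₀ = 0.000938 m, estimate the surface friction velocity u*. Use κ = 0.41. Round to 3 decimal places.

u* ≈ 0.486 m/s

Log law: V(z) = (u*/κ) · ln(z/z₀) ⇒ u* = κ · V / ln(z/z₀)
u* = 0.41 × 9.26 / ln(2.32/0.000938) = 0.41 × 9.26 / 7.8133
   = 3.7966 / 7.8133 = 0.4859 m/s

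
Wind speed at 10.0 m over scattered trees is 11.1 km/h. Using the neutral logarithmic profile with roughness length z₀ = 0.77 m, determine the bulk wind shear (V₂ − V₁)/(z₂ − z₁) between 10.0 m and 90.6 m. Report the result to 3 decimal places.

0.118 km/h/m

Log law: V₂ = V₁ · ln(z₂/z₀)/ln(z₁/z₀) = 11.1 × 4.7678/2.5639 = 20.6411 km/h
ΔV/Δz = (20.6411 − 11.1)/(90.6 − 10.0) = 9.5411/80.6000 = 0.11838 km/h/m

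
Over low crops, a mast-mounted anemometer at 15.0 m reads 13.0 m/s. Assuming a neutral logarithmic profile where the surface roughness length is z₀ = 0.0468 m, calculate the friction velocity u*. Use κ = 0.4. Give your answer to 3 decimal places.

Log law: V(z) = (u*/κ) · ln(z/z₀) ⇒ u* = κ · V / ln(z/z₀)
u* = 0.4 × 13.0 / ln(15.0/0.0468) = 0.4 × 13.0 / 5.7699
   = 5.2000 / 5.7699 = 0.9012 m/s

u* ≈ 0.901 m/s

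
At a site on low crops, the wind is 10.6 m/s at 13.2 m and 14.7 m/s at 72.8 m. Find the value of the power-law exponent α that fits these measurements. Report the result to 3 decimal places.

α ≈ 0.192

Power law: V₂/V₁ = (z₂/z₁)^α ⇒ α = ln(V₂/V₁) / ln(z₂/z₁)
α = ln(14.7/10.6) / ln(72.8/13.2) = ln(1.3868) / ln(5.5152)
  = 0.32699 / 1.70750 = 0.19150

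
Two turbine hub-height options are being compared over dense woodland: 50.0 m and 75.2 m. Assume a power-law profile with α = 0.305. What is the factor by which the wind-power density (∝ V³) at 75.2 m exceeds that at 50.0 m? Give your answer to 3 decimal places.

1.453

Speed ratio: V_B/V_A = (z_B/z_A)^α = (75.2/50.0)^0.305 = (1.5040)^0.305 = 1.13256
Power-density ratio: P_B/P_A = (V_B/V_A)³ = (1.13256)³ = 1.45272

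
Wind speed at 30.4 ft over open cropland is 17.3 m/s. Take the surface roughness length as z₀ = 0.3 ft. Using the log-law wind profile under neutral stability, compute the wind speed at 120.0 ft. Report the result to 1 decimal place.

22.4 m/s

Log law: V(z) ∝ ln(z/z₀), so V₂/V₁ = ln(z₂/z₀) / ln(z₁/z₀).
ln(120.0/0.3) = 5.9915, ln(30.4/0.3) = 4.6184
V₂ = 17.3 × 5.9915/4.6184 = 17.3 × 1.2973 = 22.4433 m/s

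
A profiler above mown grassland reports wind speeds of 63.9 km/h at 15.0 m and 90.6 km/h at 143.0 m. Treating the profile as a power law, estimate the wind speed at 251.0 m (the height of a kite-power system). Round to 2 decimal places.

98.85 km/h

First find α: α = ln(V₂/V₁)/ln(z₂/z₁) = ln(90.6/63.9)/ln(143.0/15.0) = 0.34913/2.25479 = 0.1548
Extrapolate from 143.0 m to 251.0 m: V₃ = 90.6 × (251.0/143.0)^0.1548 = 90.6 × 1.0910 = 98.8466 km/h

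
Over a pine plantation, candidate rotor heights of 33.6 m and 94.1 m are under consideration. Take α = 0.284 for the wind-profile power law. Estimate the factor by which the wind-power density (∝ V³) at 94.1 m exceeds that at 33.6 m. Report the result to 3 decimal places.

2.405

Speed ratio: V_B/V_A = (z_B/z_A)^α = (94.1/33.6)^0.284 = (2.8006)^0.284 = 1.33974
Power-density ratio: P_B/P_A = (V_B/V_A)³ = (1.33974)³ = 2.40468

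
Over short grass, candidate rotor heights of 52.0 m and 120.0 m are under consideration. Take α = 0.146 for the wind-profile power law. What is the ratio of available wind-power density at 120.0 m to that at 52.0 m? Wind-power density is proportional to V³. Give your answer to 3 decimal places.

Speed ratio: V_B/V_A = (z_B/z_A)^α = (120.0/52.0)^0.146 = (2.3077)^0.146 = 1.12986
Power-density ratio: P_B/P_A = (V_B/V_A)³ = (1.12986)³ = 1.44235

1.442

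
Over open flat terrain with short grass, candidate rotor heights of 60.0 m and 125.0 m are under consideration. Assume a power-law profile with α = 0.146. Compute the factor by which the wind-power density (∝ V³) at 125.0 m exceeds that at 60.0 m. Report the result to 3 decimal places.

1.379

Speed ratio: V_B/V_A = (z_B/z_A)^α = (125.0/60.0)^0.146 = (2.0833)^0.146 = 1.11311
Power-density ratio: P_B/P_A = (V_B/V_A)³ = (1.11311)³ = 1.37917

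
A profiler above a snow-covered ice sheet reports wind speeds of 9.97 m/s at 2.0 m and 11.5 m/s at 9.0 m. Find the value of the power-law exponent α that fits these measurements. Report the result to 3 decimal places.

α ≈ 0.095

Power law: V₂/V₁ = (z₂/z₁)^α ⇒ α = ln(V₂/V₁) / ln(z₂/z₁)
α = ln(11.5/9.97) / ln(9.0/2.0) = ln(1.1535) / ln(4.5000)
  = 0.14277 / 1.50408 = 0.09492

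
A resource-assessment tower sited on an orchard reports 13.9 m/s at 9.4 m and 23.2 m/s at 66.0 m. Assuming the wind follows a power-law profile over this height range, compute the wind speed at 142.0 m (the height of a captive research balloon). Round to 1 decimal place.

28.4 m/s

First find α: α = ln(V₂/V₁)/ln(z₂/z₁) = ln(23.2/13.9)/ln(66.0/9.4) = 0.51226/1.94895 = 0.2628
Extrapolate from 66.0 m to 142.0 m: V₃ = 23.2 × (142.0/66.0)^0.2628 = 23.2 × 1.2231 = 28.3757 m/s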